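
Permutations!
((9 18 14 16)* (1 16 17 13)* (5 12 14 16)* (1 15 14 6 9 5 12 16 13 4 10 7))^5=(1 13 10 9 17 12 15 7 18 4 6 14)(5 16)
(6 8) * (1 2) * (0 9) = (0 9)(1 2)(6 8) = [9, 2, 1, 3, 4, 5, 8, 7, 6, 0]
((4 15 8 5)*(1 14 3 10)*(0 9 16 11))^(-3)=(0 9 16 11)(1 14 3 10)(4 15 8 5)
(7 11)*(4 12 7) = (4 12 7 11) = [0, 1, 2, 3, 12, 5, 6, 11, 8, 9, 10, 4, 7]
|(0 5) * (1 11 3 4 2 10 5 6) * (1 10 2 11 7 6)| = |(0 1 7 6 10 5)(3 4 11)| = 6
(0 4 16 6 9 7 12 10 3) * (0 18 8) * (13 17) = (0 4 16 6 9 7 12 10 3 18 8)(13 17) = [4, 1, 2, 18, 16, 5, 9, 12, 0, 7, 3, 11, 10, 17, 14, 15, 6, 13, 8]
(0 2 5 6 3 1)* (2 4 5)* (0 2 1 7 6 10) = (0 4 5 10)(1 2)(3 7 6) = [4, 2, 1, 7, 5, 10, 3, 6, 8, 9, 0]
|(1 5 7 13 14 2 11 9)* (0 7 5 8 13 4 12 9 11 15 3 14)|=8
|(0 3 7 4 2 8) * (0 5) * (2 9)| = |(0 3 7 4 9 2 8 5)| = 8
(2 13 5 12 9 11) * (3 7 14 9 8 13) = (2 3 7 14 9 11)(5 12 8 13) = [0, 1, 3, 7, 4, 12, 6, 14, 13, 11, 10, 2, 8, 5, 9]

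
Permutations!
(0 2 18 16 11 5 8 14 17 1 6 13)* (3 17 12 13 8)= (0 2 18 16 11 5 3 17 1 6 8 14 12 13)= [2, 6, 18, 17, 4, 3, 8, 7, 14, 9, 10, 5, 13, 0, 12, 15, 11, 1, 16]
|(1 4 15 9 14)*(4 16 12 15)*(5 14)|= |(1 16 12 15 9 5 14)|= 7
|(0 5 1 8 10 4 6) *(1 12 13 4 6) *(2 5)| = 10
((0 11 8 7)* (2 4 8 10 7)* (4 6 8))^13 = (0 11 10 7)(2 6 8)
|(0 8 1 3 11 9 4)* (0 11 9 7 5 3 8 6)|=6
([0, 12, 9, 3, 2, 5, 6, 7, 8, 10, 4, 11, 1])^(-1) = (1 12)(2 4 10 9)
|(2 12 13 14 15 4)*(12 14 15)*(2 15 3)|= |(2 14 12 13 3)(4 15)|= 10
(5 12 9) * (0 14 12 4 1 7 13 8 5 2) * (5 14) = (0 5 4 1 7 13 8 14 12 9 2) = [5, 7, 0, 3, 1, 4, 6, 13, 14, 2, 10, 11, 9, 8, 12]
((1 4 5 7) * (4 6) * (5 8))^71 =((1 6 4 8 5 7))^71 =(1 7 5 8 4 6)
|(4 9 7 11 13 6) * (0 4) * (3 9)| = |(0 4 3 9 7 11 13 6)| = 8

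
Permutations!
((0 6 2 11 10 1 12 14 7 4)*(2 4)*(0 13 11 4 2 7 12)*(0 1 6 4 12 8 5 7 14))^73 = ((0 4 13 11 10 6 2 12)(5 7 14 8))^73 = (0 4 13 11 10 6 2 12)(5 7 14 8)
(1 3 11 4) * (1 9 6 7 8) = [0, 3, 2, 11, 9, 5, 7, 8, 1, 6, 10, 4] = (1 3 11 4 9 6 7 8)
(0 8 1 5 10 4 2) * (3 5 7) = [8, 7, 0, 5, 2, 10, 6, 3, 1, 9, 4] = (0 8 1 7 3 5 10 4 2)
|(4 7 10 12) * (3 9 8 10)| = 7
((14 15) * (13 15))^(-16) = (13 14 15)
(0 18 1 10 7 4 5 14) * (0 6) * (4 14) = (0 18 1 10 7 14 6)(4 5) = [18, 10, 2, 3, 5, 4, 0, 14, 8, 9, 7, 11, 12, 13, 6, 15, 16, 17, 1]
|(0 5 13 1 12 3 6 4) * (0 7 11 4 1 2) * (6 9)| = 60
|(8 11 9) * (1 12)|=|(1 12)(8 11 9)|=6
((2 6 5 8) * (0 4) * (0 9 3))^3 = ((0 4 9 3)(2 6 5 8))^3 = (0 3 9 4)(2 8 5 6)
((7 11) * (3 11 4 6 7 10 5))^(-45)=(3 5 10 11)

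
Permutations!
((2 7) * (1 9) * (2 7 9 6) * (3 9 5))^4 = ((1 6 2 5 3 9))^4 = (1 3 2)(5 6 9)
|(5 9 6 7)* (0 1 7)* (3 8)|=6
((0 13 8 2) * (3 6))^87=((0 13 8 2)(3 6))^87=(0 2 8 13)(3 6)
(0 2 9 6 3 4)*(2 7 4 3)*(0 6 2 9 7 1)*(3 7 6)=(0 1)(2 6 9)(3 7 4)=[1, 0, 6, 7, 3, 5, 9, 4, 8, 2]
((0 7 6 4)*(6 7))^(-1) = (7)(0 4 6)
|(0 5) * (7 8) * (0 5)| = 2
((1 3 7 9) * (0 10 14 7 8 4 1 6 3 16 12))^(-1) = (0 12 16 1 4 8 3 6 9 7 14 10)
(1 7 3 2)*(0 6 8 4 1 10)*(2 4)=[6, 7, 10, 4, 1, 5, 8, 3, 2, 9, 0]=(0 6 8 2 10)(1 7 3 4)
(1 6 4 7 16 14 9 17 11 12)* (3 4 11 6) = (1 3 4 7 16 14 9 17 6 11 12) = [0, 3, 2, 4, 7, 5, 11, 16, 8, 17, 10, 12, 1, 13, 9, 15, 14, 6]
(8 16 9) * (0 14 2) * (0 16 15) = [14, 1, 16, 3, 4, 5, 6, 7, 15, 8, 10, 11, 12, 13, 2, 0, 9] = (0 14 2 16 9 8 15)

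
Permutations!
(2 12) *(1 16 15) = (1 16 15)(2 12) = [0, 16, 12, 3, 4, 5, 6, 7, 8, 9, 10, 11, 2, 13, 14, 1, 15]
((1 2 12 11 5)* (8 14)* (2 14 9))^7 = (1 5 11 12 2 9 8 14) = ((1 14 8 9 2 12 11 5))^7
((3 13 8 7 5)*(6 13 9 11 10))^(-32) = (3 6 5 10 7 11 8 9 13) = ((3 9 11 10 6 13 8 7 5))^(-32)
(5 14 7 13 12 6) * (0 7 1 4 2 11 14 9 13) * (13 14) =(0 7)(1 4 2 11 13 12 6 5 9 14) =[7, 4, 11, 3, 2, 9, 5, 0, 8, 14, 10, 13, 6, 12, 1]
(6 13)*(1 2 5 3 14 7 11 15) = (1 2 5 3 14 7 11 15)(6 13) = [0, 2, 5, 14, 4, 3, 13, 11, 8, 9, 10, 15, 12, 6, 7, 1]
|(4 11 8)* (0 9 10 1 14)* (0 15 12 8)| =10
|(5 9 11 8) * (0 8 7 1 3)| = 8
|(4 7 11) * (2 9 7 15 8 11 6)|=4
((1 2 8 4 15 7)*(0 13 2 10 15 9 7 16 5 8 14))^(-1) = (0 14 2 13)(1 7 9 4 8 5 16 15 10)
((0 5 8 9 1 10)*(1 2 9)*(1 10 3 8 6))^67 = ((0 5 6 1 3 8 10)(2 9))^67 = (0 3 5 8 6 10 1)(2 9)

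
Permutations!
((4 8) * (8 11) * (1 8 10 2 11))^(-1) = ((1 8 4)(2 11 10))^(-1) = (1 4 8)(2 10 11)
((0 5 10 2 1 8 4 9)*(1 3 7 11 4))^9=((0 5 10 2 3 7 11 4 9)(1 8))^9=(11)(1 8)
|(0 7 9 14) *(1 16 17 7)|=7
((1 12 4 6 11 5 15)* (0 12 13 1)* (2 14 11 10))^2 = (0 4 10 14 5)(2 11 15 12 6)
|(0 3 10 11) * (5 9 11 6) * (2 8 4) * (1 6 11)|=|(0 3 10 11)(1 6 5 9)(2 8 4)|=12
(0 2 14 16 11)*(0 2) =[0, 1, 14, 3, 4, 5, 6, 7, 8, 9, 10, 2, 12, 13, 16, 15, 11] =(2 14 16 11)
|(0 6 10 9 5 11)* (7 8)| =|(0 6 10 9 5 11)(7 8)| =6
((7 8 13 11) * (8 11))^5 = (7 11)(8 13)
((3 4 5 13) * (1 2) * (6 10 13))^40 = ((1 2)(3 4 5 6 10 13))^40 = (3 10 5)(4 13 6)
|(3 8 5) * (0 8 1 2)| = 6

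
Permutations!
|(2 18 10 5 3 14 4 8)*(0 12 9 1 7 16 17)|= 56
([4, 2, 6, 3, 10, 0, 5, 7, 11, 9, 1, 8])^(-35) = [0, 1, 2, 3, 4, 5, 6, 7, 11, 9, 10, 8]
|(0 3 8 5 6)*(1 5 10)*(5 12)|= |(0 3 8 10 1 12 5 6)|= 8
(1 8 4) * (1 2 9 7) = [0, 8, 9, 3, 2, 5, 6, 1, 4, 7] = (1 8 4 2 9 7)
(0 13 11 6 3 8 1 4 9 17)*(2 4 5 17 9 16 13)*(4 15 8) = [2, 5, 15, 4, 16, 17, 3, 7, 1, 9, 10, 6, 12, 11, 14, 8, 13, 0] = (0 2 15 8 1 5 17)(3 4 16 13 11 6)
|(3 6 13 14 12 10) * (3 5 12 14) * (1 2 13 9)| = 6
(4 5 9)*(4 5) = (5 9) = [0, 1, 2, 3, 4, 9, 6, 7, 8, 5]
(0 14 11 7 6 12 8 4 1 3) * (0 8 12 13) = [14, 3, 2, 8, 1, 5, 13, 6, 4, 9, 10, 7, 12, 0, 11] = (0 14 11 7 6 13)(1 3 8 4)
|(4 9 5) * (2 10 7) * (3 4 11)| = 15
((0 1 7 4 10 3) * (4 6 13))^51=((0 1 7 6 13 4 10 3))^51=(0 6 10 1 13 3 7 4)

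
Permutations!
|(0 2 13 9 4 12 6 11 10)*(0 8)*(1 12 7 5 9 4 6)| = |(0 2 13 4 7 5 9 6 11 10 8)(1 12)| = 22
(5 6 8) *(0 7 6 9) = (0 7 6 8 5 9) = [7, 1, 2, 3, 4, 9, 8, 6, 5, 0]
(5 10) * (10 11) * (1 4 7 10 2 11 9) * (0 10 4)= (0 10 5 9 1)(2 11)(4 7)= [10, 0, 11, 3, 7, 9, 6, 4, 8, 1, 5, 2]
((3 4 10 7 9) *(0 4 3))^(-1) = ((0 4 10 7 9))^(-1) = (0 9 7 10 4)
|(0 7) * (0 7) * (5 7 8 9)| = 4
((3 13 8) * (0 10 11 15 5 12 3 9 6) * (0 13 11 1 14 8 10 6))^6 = ((0 6 13 10 1 14 8 9)(3 11 15 5 12))^6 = (0 8 1 13)(3 11 15 5 12)(6 9 14 10)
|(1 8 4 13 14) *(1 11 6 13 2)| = |(1 8 4 2)(6 13 14 11)| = 4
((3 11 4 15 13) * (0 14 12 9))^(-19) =(0 14 12 9)(3 11 4 15 13)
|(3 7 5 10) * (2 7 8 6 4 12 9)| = 10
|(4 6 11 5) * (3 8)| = 4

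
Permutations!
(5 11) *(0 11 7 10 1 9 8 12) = (0 11 5 7 10 1 9 8 12) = [11, 9, 2, 3, 4, 7, 6, 10, 12, 8, 1, 5, 0]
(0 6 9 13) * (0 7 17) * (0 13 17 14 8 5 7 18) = (0 6 9 17 13 18)(5 7 14 8) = [6, 1, 2, 3, 4, 7, 9, 14, 5, 17, 10, 11, 12, 18, 8, 15, 16, 13, 0]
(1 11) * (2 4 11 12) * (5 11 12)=(1 5 11)(2 4 12)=[0, 5, 4, 3, 12, 11, 6, 7, 8, 9, 10, 1, 2]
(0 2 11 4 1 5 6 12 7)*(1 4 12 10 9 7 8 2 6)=(0 6 10 9 7)(1 5)(2 11 12 8)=[6, 5, 11, 3, 4, 1, 10, 0, 2, 7, 9, 12, 8]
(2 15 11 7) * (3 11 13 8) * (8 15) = (2 8 3 11 7)(13 15) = [0, 1, 8, 11, 4, 5, 6, 2, 3, 9, 10, 7, 12, 15, 14, 13]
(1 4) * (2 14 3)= (1 4)(2 14 3)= [0, 4, 14, 2, 1, 5, 6, 7, 8, 9, 10, 11, 12, 13, 3]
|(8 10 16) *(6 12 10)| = 5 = |(6 12 10 16 8)|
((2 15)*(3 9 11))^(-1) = (2 15)(3 11 9)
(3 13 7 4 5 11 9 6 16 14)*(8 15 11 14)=(3 13 7 4 5 14)(6 16 8 15 11 9)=[0, 1, 2, 13, 5, 14, 16, 4, 15, 6, 10, 9, 12, 7, 3, 11, 8]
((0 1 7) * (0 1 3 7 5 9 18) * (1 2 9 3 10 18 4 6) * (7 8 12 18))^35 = (0 3 4 10 8 6 7 12 1 2 18 5 9)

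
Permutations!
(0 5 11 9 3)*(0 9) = (0 5 11)(3 9) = [5, 1, 2, 9, 4, 11, 6, 7, 8, 3, 10, 0]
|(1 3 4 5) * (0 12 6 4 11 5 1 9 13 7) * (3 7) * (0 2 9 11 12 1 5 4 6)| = |(0 1 7 2 9 13 3 12)(4 5 11)| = 24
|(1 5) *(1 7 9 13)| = 5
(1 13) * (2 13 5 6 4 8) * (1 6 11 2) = (1 5 11 2 13 6 4 8) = [0, 5, 13, 3, 8, 11, 4, 7, 1, 9, 10, 2, 12, 6]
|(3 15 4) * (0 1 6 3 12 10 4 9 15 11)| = |(0 1 6 3 11)(4 12 10)(9 15)| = 30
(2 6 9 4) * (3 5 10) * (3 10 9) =(10)(2 6 3 5 9 4) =[0, 1, 6, 5, 2, 9, 3, 7, 8, 4, 10]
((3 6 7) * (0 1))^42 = ((0 1)(3 6 7))^42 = (7)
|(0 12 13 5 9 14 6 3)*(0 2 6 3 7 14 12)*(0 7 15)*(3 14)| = |(0 7 3 2 6 15)(5 9 12 13)| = 12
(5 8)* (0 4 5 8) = (8)(0 4 5) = [4, 1, 2, 3, 5, 0, 6, 7, 8]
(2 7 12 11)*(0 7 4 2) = [7, 1, 4, 3, 2, 5, 6, 12, 8, 9, 10, 0, 11] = (0 7 12 11)(2 4)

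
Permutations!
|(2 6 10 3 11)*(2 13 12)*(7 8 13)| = |(2 6 10 3 11 7 8 13 12)| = 9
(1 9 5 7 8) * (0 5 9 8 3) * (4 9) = (0 5 7 3)(1 8)(4 9) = [5, 8, 2, 0, 9, 7, 6, 3, 1, 4]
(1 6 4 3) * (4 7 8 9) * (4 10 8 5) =(1 6 7 5 4 3)(8 9 10) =[0, 6, 2, 1, 3, 4, 7, 5, 9, 10, 8]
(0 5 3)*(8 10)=[5, 1, 2, 0, 4, 3, 6, 7, 10, 9, 8]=(0 5 3)(8 10)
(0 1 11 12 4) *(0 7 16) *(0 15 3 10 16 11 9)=(0 1 9)(3 10 16 15)(4 7 11 12)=[1, 9, 2, 10, 7, 5, 6, 11, 8, 0, 16, 12, 4, 13, 14, 3, 15]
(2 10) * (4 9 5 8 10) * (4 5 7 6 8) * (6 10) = (2 5 4 9 7 10)(6 8) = [0, 1, 5, 3, 9, 4, 8, 10, 6, 7, 2]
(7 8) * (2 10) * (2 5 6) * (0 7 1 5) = [7, 5, 10, 3, 4, 6, 2, 8, 1, 9, 0] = (0 7 8 1 5 6 2 10)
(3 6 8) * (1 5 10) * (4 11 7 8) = (1 5 10)(3 6 4 11 7 8) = [0, 5, 2, 6, 11, 10, 4, 8, 3, 9, 1, 7]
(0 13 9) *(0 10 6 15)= (0 13 9 10 6 15)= [13, 1, 2, 3, 4, 5, 15, 7, 8, 10, 6, 11, 12, 9, 14, 0]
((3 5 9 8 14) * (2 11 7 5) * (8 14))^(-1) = (2 3 14 9 5 7 11)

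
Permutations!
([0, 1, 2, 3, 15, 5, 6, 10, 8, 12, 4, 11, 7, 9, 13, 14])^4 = (4 9)(7 14)(10 13)(12 15)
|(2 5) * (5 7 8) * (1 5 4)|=6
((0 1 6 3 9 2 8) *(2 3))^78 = ((0 1 6 2 8)(3 9))^78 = (9)(0 2 1 8 6)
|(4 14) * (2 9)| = 2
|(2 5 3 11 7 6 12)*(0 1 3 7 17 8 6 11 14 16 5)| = |(0 1 3 14 16 5 7 11 17 8 6 12 2)| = 13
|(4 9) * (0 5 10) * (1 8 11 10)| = 6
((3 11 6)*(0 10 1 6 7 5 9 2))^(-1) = ((0 10 1 6 3 11 7 5 9 2))^(-1) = (0 2 9 5 7 11 3 6 1 10)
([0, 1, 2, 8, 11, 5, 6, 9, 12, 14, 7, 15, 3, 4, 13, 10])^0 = [0, 1, 2, 3, 4, 5, 6, 7, 8, 9, 10, 11, 12, 13, 14, 15]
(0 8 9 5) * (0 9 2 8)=(2 8)(5 9)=[0, 1, 8, 3, 4, 9, 6, 7, 2, 5]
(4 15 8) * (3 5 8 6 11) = (3 5 8 4 15 6 11) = [0, 1, 2, 5, 15, 8, 11, 7, 4, 9, 10, 3, 12, 13, 14, 6]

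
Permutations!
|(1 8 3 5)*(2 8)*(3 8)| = 4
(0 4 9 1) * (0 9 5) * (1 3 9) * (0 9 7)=(0 4 5 9 3 7)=[4, 1, 2, 7, 5, 9, 6, 0, 8, 3]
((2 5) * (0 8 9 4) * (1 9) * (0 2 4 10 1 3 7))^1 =((0 8 3 7)(1 9 10)(2 5 4))^1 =(0 8 3 7)(1 9 10)(2 5 4)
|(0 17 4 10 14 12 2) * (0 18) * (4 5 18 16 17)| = |(0 4 10 14 12 2 16 17 5 18)| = 10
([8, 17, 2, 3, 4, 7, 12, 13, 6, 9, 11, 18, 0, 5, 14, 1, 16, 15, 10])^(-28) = [0, 15, 2, 3, 4, 13, 6, 5, 8, 9, 18, 10, 12, 7, 14, 17, 16, 1, 11]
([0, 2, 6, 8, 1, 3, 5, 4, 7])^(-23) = [0, 2, 6, 8, 1, 3, 5, 4, 7]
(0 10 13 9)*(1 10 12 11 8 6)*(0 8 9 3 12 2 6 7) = (0 2 6 1 10 13 3 12 11 9 8 7) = [2, 10, 6, 12, 4, 5, 1, 0, 7, 8, 13, 9, 11, 3]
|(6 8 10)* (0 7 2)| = |(0 7 2)(6 8 10)| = 3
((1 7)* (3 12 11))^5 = (1 7)(3 11 12)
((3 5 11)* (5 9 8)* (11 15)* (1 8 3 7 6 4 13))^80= ((1 8 5 15 11 7 6 4 13)(3 9))^80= (1 13 4 6 7 11 15 5 8)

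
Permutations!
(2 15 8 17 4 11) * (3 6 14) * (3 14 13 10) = (2 15 8 17 4 11)(3 6 13 10) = [0, 1, 15, 6, 11, 5, 13, 7, 17, 9, 3, 2, 12, 10, 14, 8, 16, 4]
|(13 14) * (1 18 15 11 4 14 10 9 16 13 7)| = |(1 18 15 11 4 14 7)(9 16 13 10)| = 28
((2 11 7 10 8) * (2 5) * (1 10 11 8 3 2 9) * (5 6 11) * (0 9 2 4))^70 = ((0 9 1 10 3 4)(2 8 6 11 7 5))^70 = (0 3 1)(2 7 6)(4 10 9)(5 11 8)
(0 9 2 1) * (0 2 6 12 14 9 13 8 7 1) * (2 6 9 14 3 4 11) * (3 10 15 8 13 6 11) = (0 6 12 10 15 8 7 1 11 2)(3 4) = [6, 11, 0, 4, 3, 5, 12, 1, 7, 9, 15, 2, 10, 13, 14, 8]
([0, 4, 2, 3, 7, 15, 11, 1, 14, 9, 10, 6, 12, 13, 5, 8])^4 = (15)(1 4 7)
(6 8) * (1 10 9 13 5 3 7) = (1 10 9 13 5 3 7)(6 8) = [0, 10, 2, 7, 4, 3, 8, 1, 6, 13, 9, 11, 12, 5]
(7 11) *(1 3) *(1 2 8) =(1 3 2 8)(7 11) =[0, 3, 8, 2, 4, 5, 6, 11, 1, 9, 10, 7]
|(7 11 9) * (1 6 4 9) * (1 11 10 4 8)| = 12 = |(11)(1 6 8)(4 9 7 10)|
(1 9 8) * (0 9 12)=(0 9 8 1 12)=[9, 12, 2, 3, 4, 5, 6, 7, 1, 8, 10, 11, 0]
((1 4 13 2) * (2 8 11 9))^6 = (1 2 9 11 8 13 4)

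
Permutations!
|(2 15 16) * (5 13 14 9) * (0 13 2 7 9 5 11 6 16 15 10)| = 30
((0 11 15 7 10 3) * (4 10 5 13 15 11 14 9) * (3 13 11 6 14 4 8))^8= (0 6 13 8 5 4 14 15 3 11 10 9 7)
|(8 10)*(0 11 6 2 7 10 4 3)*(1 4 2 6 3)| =|(0 11 3)(1 4)(2 7 10 8)| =12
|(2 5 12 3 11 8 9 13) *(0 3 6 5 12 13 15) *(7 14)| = |(0 3 11 8 9 15)(2 12 6 5 13)(7 14)| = 30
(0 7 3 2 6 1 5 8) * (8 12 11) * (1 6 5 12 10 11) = (0 7 3 2 5 10 11 8)(1 12) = [7, 12, 5, 2, 4, 10, 6, 3, 0, 9, 11, 8, 1]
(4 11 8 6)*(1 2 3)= (1 2 3)(4 11 8 6)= [0, 2, 3, 1, 11, 5, 4, 7, 6, 9, 10, 8]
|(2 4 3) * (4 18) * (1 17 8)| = |(1 17 8)(2 18 4 3)| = 12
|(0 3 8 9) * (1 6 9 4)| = |(0 3 8 4 1 6 9)| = 7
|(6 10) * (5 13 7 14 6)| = |(5 13 7 14 6 10)| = 6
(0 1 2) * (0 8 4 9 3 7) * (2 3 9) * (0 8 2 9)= (0 1 3 7 8 4 9)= [1, 3, 2, 7, 9, 5, 6, 8, 4, 0]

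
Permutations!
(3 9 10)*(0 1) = (0 1)(3 9 10) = [1, 0, 2, 9, 4, 5, 6, 7, 8, 10, 3]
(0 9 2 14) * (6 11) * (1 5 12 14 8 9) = [1, 5, 8, 3, 4, 12, 11, 7, 9, 2, 10, 6, 14, 13, 0] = (0 1 5 12 14)(2 8 9)(6 11)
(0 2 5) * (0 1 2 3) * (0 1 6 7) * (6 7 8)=[3, 2, 5, 1, 4, 7, 8, 0, 6]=(0 3 1 2 5 7)(6 8)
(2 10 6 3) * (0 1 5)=[1, 5, 10, 2, 4, 0, 3, 7, 8, 9, 6]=(0 1 5)(2 10 6 3)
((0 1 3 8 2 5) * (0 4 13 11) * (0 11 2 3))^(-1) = (0 1)(2 13 4 5)(3 8)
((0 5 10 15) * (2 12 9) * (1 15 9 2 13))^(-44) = (0 1 9 5 15 13 10)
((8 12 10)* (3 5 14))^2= (3 14 5)(8 10 12)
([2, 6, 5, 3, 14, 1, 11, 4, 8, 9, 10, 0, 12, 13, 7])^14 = (0 5 6)(1 11 2)(4 7 14)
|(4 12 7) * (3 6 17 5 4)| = |(3 6 17 5 4 12 7)| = 7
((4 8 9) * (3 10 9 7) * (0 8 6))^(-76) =((0 8 7 3 10 9 4 6))^(-76) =(0 10)(3 6)(4 7)(8 9)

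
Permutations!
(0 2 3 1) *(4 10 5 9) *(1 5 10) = [2, 0, 3, 5, 1, 9, 6, 7, 8, 4, 10] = (10)(0 2 3 5 9 4 1)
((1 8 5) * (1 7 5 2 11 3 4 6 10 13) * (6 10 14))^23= (1 13 10 4 3 11 2 8)(5 7)(6 14)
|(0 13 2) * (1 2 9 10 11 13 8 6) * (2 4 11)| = |(0 8 6 1 4 11 13 9 10 2)| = 10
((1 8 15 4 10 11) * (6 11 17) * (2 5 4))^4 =(1 5 6 15 10)(2 17 8 4 11)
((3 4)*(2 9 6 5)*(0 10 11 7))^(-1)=((0 10 11 7)(2 9 6 5)(3 4))^(-1)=(0 7 11 10)(2 5 6 9)(3 4)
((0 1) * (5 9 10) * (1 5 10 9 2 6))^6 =((10)(0 5 2 6 1))^6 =(10)(0 5 2 6 1)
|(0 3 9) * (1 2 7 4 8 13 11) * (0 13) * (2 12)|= 11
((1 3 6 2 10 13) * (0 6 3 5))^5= (0 1 10 6 5 13 2)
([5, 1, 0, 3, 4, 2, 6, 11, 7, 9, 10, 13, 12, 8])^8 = (13)(0 2 5)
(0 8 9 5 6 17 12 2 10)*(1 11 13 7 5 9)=(0 8 1 11 13 7 5 6 17 12 2 10)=[8, 11, 10, 3, 4, 6, 17, 5, 1, 9, 0, 13, 2, 7, 14, 15, 16, 12]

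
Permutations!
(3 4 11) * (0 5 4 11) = [5, 1, 2, 11, 0, 4, 6, 7, 8, 9, 10, 3] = (0 5 4)(3 11)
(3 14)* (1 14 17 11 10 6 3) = [0, 14, 2, 17, 4, 5, 3, 7, 8, 9, 6, 10, 12, 13, 1, 15, 16, 11] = (1 14)(3 17 11 10 6)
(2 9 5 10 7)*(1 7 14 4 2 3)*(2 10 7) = (1 2 9 5 7 3)(4 10 14) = [0, 2, 9, 1, 10, 7, 6, 3, 8, 5, 14, 11, 12, 13, 4]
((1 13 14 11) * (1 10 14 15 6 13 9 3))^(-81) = (15)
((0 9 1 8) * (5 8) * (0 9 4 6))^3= (1 9 8 5)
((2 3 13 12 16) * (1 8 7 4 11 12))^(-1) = (1 13 3 2 16 12 11 4 7 8)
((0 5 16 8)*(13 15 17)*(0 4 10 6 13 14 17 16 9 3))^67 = (0 3 9 5)(4 15 10 16 6 8 13)(14 17) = ((0 5 9 3)(4 10 6 13 15 16 8)(14 17))^67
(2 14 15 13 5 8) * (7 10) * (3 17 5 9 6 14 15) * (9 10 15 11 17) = (2 11 17 5 8)(3 9 6 14)(7 15 13 10) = [0, 1, 11, 9, 4, 8, 14, 15, 2, 6, 7, 17, 12, 10, 3, 13, 16, 5]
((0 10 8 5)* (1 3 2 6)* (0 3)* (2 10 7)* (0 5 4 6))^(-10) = ((0 7 2)(1 5 3 10 8 4 6))^(-10) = (0 2 7)(1 8 5 4 3 6 10)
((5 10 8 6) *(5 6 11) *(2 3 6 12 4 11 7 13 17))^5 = ((2 3 6 12 4 11 5 10 8 7 13 17))^5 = (2 11 13 12 8 3 5 17 4 7 6 10)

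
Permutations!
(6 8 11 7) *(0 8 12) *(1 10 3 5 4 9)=(0 8 11 7 6 12)(1 10 3 5 4 9)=[8, 10, 2, 5, 9, 4, 12, 6, 11, 1, 3, 7, 0]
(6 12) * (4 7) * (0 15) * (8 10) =(0 15)(4 7)(6 12)(8 10) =[15, 1, 2, 3, 7, 5, 12, 4, 10, 9, 8, 11, 6, 13, 14, 0]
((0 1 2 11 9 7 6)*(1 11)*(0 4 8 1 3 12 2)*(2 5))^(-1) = ((0 11 9 7 6 4 8 1)(2 3 12 5))^(-1) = (0 1 8 4 6 7 9 11)(2 5 12 3)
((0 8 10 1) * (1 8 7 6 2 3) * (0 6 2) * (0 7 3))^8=((0 3 1 6 7 2)(8 10))^8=(10)(0 1 7)(2 3 6)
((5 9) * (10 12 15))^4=(10 12 15)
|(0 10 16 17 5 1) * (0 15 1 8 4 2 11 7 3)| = 22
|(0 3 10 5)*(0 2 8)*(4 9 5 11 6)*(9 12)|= |(0 3 10 11 6 4 12 9 5 2 8)|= 11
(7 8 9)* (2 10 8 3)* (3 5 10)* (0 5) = (0 5 10 8 9 7)(2 3) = [5, 1, 3, 2, 4, 10, 6, 0, 9, 7, 8]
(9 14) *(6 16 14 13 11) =(6 16 14 9 13 11) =[0, 1, 2, 3, 4, 5, 16, 7, 8, 13, 10, 6, 12, 11, 9, 15, 14]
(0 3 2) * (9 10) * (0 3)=[0, 1, 3, 2, 4, 5, 6, 7, 8, 10, 9]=(2 3)(9 10)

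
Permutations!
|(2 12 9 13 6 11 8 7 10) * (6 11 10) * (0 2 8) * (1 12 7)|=11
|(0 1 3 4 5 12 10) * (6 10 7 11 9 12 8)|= 8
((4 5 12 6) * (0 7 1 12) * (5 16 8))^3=(0 12 16)(1 4 5)(6 8 7)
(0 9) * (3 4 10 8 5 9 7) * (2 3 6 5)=(0 7 6 5 9)(2 3 4 10 8)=[7, 1, 3, 4, 10, 9, 5, 6, 2, 0, 8]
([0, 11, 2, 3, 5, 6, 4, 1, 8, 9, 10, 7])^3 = (11)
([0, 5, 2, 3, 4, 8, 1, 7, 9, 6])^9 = (1 6 9 8 5)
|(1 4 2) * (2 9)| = |(1 4 9 2)| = 4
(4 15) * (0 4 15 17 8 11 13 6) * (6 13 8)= (0 4 17 6)(8 11)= [4, 1, 2, 3, 17, 5, 0, 7, 11, 9, 10, 8, 12, 13, 14, 15, 16, 6]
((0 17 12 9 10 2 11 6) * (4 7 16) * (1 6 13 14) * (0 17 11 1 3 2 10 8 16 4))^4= ((0 11 13 14 3 2 1 6 17 12 9 8 16)(4 7))^4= (0 3 17 16 14 6 8 13 1 9 11 2 12)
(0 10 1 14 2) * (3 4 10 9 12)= (0 9 12 3 4 10 1 14 2)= [9, 14, 0, 4, 10, 5, 6, 7, 8, 12, 1, 11, 3, 13, 2]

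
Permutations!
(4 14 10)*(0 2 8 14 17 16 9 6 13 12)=(0 2 8 14 10 4 17 16 9 6 13 12)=[2, 1, 8, 3, 17, 5, 13, 7, 14, 6, 4, 11, 0, 12, 10, 15, 9, 16]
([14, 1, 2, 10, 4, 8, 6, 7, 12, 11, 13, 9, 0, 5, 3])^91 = (0 10 8 14 13 12 3 5)(9 11)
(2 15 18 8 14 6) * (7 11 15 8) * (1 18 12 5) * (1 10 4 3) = (1 18 7 11 15 12 5 10 4 3)(2 8 14 6) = [0, 18, 8, 1, 3, 10, 2, 11, 14, 9, 4, 15, 5, 13, 6, 12, 16, 17, 7]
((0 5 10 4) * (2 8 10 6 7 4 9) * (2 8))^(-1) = (0 4 7 6 5)(8 9 10)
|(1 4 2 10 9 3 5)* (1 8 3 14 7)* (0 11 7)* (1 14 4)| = 12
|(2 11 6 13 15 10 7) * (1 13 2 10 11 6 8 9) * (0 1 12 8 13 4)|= 6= |(0 1 4)(2 6)(7 10)(8 9 12)(11 13 15)|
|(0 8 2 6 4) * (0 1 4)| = 4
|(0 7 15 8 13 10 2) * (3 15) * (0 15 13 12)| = 9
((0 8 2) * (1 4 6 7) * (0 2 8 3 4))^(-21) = ((8)(0 3 4 6 7 1))^(-21) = (8)(0 6)(1 4)(3 7)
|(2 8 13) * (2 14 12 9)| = 6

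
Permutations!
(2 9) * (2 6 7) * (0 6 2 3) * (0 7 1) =[6, 0, 9, 7, 4, 5, 1, 3, 8, 2] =(0 6 1)(2 9)(3 7)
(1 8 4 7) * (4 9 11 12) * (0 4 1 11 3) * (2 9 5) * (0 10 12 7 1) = (0 4 1 8 5 2 9 3 10 12)(7 11) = [4, 8, 9, 10, 1, 2, 6, 11, 5, 3, 12, 7, 0]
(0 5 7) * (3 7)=(0 5 3 7)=[5, 1, 2, 7, 4, 3, 6, 0]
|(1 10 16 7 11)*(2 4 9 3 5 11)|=|(1 10 16 7 2 4 9 3 5 11)|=10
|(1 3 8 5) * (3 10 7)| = |(1 10 7 3 8 5)| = 6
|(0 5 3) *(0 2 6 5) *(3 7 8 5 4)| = 12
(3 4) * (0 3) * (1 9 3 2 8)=(0 2 8 1 9 3 4)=[2, 9, 8, 4, 0, 5, 6, 7, 1, 3]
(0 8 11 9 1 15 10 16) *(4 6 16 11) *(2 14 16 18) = (0 8 4 6 18 2 14 16)(1 15 10 11 9) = [8, 15, 14, 3, 6, 5, 18, 7, 4, 1, 11, 9, 12, 13, 16, 10, 0, 17, 2]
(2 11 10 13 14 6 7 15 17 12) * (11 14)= (2 14 6 7 15 17 12)(10 13 11)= [0, 1, 14, 3, 4, 5, 7, 15, 8, 9, 13, 10, 2, 11, 6, 17, 16, 12]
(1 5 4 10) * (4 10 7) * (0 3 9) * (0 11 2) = (0 3 9 11 2)(1 5 10)(4 7) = [3, 5, 0, 9, 7, 10, 6, 4, 8, 11, 1, 2]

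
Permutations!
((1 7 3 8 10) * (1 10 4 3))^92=(10)(3 4 8)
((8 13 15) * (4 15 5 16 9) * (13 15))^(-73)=(4 5 9 13 16)(8 15)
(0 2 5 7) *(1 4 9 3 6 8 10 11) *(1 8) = (0 2 5 7)(1 4 9 3 6)(8 10 11) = [2, 4, 5, 6, 9, 7, 1, 0, 10, 3, 11, 8]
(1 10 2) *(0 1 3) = [1, 10, 3, 0, 4, 5, 6, 7, 8, 9, 2] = (0 1 10 2 3)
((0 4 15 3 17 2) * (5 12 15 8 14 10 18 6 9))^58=(0 8 10 6 5 15 17)(2 4 14 18 9 12 3)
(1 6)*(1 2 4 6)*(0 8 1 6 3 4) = (0 8 1 6 2)(3 4) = [8, 6, 0, 4, 3, 5, 2, 7, 1]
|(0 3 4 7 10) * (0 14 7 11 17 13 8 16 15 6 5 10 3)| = 13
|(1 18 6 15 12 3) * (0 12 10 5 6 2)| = 12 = |(0 12 3 1 18 2)(5 6 15 10)|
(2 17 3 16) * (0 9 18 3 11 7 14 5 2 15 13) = [9, 1, 17, 16, 4, 2, 6, 14, 8, 18, 10, 7, 12, 0, 5, 13, 15, 11, 3] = (0 9 18 3 16 15 13)(2 17 11 7 14 5)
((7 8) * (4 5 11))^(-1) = (4 11 5)(7 8)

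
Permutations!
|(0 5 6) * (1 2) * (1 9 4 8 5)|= 8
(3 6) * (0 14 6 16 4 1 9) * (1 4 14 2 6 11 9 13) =[2, 13, 6, 16, 4, 5, 3, 7, 8, 0, 10, 9, 12, 1, 11, 15, 14] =(0 2 6 3 16 14 11 9)(1 13)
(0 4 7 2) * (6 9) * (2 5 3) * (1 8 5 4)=[1, 8, 0, 2, 7, 3, 9, 4, 5, 6]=(0 1 8 5 3 2)(4 7)(6 9)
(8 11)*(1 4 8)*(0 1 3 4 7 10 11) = [1, 7, 2, 4, 8, 5, 6, 10, 0, 9, 11, 3] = (0 1 7 10 11 3 4 8)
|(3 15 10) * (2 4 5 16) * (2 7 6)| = |(2 4 5 16 7 6)(3 15 10)| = 6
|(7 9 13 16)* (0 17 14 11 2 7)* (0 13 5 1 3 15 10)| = 12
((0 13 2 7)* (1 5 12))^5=(0 13 2 7)(1 12 5)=((0 13 2 7)(1 5 12))^5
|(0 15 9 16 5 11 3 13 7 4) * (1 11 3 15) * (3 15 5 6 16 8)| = 22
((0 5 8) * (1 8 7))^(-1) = (0 8 1 7 5) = ((0 5 7 1 8))^(-1)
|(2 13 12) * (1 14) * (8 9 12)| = 10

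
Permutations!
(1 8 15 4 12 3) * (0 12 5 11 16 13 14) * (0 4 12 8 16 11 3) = (0 8 15 12)(1 16 13 14 4 5 3) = [8, 16, 2, 1, 5, 3, 6, 7, 15, 9, 10, 11, 0, 14, 4, 12, 13]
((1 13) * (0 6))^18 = (13)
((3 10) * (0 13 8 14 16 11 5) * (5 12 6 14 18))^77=((0 13 8 18 5)(3 10)(6 14 16 11 12))^77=(0 8 5 13 18)(3 10)(6 16 12 14 11)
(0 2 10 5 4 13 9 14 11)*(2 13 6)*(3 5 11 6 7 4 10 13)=[3, 1, 13, 5, 7, 10, 2, 4, 8, 14, 11, 0, 12, 9, 6]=(0 3 5 10 11)(2 13 9 14 6)(4 7)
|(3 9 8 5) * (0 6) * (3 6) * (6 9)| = |(0 3 6)(5 9 8)| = 3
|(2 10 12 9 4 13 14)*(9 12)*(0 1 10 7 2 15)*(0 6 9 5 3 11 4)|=|(0 1 10 5 3 11 4 13 14 15 6 9)(2 7)|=12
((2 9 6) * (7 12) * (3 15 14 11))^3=(3 11 14 15)(7 12)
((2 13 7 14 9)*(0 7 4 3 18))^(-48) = (0 4 9)(2 7 3)(13 14 18)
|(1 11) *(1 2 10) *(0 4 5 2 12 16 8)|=|(0 4 5 2 10 1 11 12 16 8)|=10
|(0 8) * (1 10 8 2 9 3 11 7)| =9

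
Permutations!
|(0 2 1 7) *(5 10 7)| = |(0 2 1 5 10 7)| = 6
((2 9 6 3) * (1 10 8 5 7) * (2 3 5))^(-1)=((1 10 8 2 9 6 5 7))^(-1)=(1 7 5 6 9 2 8 10)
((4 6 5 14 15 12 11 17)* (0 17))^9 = (17)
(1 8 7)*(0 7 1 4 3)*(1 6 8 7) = (0 1 7 4 3)(6 8) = [1, 7, 2, 0, 3, 5, 8, 4, 6]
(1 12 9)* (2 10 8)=(1 12 9)(2 10 8)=[0, 12, 10, 3, 4, 5, 6, 7, 2, 1, 8, 11, 9]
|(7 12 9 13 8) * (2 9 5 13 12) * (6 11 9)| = 9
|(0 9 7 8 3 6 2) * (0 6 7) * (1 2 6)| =|(0 9)(1 2)(3 7 8)| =6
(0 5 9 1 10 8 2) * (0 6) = (0 5 9 1 10 8 2 6) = [5, 10, 6, 3, 4, 9, 0, 7, 2, 1, 8]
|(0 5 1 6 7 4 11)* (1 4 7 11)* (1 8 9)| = 8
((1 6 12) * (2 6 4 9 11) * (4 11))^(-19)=((1 11 2 6 12)(4 9))^(-19)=(1 11 2 6 12)(4 9)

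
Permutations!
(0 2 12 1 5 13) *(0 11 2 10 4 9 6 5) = (0 10 4 9 6 5 13 11 2 12 1) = [10, 0, 12, 3, 9, 13, 5, 7, 8, 6, 4, 2, 1, 11]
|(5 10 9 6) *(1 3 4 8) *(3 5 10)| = 15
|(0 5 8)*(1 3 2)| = 3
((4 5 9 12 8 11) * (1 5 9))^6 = (4 9 12 8 11)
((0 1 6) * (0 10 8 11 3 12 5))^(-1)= ((0 1 6 10 8 11 3 12 5))^(-1)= (0 5 12 3 11 8 10 6 1)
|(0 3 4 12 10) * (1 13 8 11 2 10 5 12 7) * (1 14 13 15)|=|(0 3 4 7 14 13 8 11 2 10)(1 15)(5 12)|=10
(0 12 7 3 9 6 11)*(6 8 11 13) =(0 12 7 3 9 8 11)(6 13) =[12, 1, 2, 9, 4, 5, 13, 3, 11, 8, 10, 0, 7, 6]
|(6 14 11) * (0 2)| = 6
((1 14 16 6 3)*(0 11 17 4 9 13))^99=(0 4)(1 3 6 16 14)(9 11)(13 17)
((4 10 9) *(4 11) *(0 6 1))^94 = (0 6 1)(4 9)(10 11)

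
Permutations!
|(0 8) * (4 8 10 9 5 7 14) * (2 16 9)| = |(0 10 2 16 9 5 7 14 4 8)| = 10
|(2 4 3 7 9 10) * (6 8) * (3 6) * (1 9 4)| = |(1 9 10 2)(3 7 4 6 8)| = 20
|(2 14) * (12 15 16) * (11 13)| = 6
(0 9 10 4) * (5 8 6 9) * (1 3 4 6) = (0 5 8 1 3 4)(6 9 10) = [5, 3, 2, 4, 0, 8, 9, 7, 1, 10, 6]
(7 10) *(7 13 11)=(7 10 13 11)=[0, 1, 2, 3, 4, 5, 6, 10, 8, 9, 13, 7, 12, 11]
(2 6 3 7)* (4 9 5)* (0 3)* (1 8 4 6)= (0 3 7 2 1 8 4 9 5 6)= [3, 8, 1, 7, 9, 6, 0, 2, 4, 5]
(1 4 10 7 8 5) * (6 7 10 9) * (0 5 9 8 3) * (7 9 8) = (10)(0 5 1 4 7 3)(6 9) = [5, 4, 2, 0, 7, 1, 9, 3, 8, 6, 10]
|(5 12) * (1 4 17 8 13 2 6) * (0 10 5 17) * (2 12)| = 28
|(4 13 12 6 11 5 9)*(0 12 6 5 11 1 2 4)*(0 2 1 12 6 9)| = |(0 6 12 5)(2 4 13 9)| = 4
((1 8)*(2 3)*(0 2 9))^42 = ((0 2 3 9)(1 8))^42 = (0 3)(2 9)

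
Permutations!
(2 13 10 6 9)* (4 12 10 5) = (2 13 5 4 12 10 6 9) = [0, 1, 13, 3, 12, 4, 9, 7, 8, 2, 6, 11, 10, 5]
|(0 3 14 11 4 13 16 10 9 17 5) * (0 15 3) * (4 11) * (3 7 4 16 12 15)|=35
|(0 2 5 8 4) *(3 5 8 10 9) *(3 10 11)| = |(0 2 8 4)(3 5 11)(9 10)| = 12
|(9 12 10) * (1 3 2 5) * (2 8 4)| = |(1 3 8 4 2 5)(9 12 10)| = 6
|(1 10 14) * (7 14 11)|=5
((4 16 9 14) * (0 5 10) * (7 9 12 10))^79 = (0 12 4 9 5 10 16 14 7)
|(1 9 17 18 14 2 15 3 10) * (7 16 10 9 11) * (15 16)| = |(1 11 7 15 3 9 17 18 14 2 16 10)| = 12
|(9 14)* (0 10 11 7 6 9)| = |(0 10 11 7 6 9 14)| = 7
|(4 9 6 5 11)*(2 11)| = 6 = |(2 11 4 9 6 5)|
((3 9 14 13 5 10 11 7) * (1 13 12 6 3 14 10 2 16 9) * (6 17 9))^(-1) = ((1 13 5 2 16 6 3)(7 14 12 17 9 10 11))^(-1) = (1 3 6 16 2 5 13)(7 11 10 9 17 12 14)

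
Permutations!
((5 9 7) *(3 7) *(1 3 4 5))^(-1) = (1 7 3)(4 9 5)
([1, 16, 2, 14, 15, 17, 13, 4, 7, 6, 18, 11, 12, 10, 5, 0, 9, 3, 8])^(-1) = [15, 0, 2, 17, 7, 14, 9, 8, 18, 16, 13, 11, 12, 6, 3, 4, 1, 5, 10]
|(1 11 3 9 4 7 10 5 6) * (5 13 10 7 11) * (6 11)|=14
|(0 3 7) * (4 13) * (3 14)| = 4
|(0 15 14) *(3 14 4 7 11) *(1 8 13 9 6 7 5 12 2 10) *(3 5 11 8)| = |(0 15 4 11 5 12 2 10 1 3 14)(6 7 8 13 9)| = 55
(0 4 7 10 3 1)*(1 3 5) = (0 4 7 10 5 1) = [4, 0, 2, 3, 7, 1, 6, 10, 8, 9, 5]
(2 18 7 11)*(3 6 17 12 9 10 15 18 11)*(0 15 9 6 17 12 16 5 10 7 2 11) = (0 15 18 2)(3 17 16 5 10 9 7)(6 12) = [15, 1, 0, 17, 4, 10, 12, 3, 8, 7, 9, 11, 6, 13, 14, 18, 5, 16, 2]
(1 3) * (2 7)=(1 3)(2 7)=[0, 3, 7, 1, 4, 5, 6, 2]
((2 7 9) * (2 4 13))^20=(13)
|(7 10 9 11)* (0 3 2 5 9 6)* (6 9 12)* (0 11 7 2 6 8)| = 24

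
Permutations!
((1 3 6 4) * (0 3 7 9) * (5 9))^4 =((0 3 6 4 1 7 5 9))^4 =(0 1)(3 7)(4 9)(5 6)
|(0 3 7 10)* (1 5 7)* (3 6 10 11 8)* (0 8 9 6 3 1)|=8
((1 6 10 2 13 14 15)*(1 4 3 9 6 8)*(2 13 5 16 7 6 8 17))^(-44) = ((1 17 2 5 16 7 6 10 13 14 15 4 3 9 8))^(-44) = (1 17 2 5 16 7 6 10 13 14 15 4 3 9 8)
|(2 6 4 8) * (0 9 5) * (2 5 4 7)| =15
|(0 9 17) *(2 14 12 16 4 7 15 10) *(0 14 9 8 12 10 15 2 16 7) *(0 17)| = |(0 8 12 7 2 9)(4 17 14 10 16)| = 30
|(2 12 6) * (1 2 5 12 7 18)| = |(1 2 7 18)(5 12 6)| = 12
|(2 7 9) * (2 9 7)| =|(9)| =1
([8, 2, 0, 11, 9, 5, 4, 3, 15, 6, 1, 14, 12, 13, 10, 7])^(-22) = (0 1 14 3 15)(2 10 11 7 8)(4 6 9)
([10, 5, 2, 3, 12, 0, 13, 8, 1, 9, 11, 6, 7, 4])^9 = (0 1 7 4 6 10 5 8 12 13 11)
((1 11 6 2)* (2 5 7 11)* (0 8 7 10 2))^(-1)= ((0 8 7 11 6 5 10 2 1))^(-1)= (0 1 2 10 5 6 11 7 8)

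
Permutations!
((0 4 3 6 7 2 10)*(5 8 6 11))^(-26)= (0 5 2 3 6)(4 8 10 11 7)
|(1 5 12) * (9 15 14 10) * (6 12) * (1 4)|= |(1 5 6 12 4)(9 15 14 10)|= 20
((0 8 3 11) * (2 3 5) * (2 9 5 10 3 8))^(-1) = (0 11 3 10 8 2)(5 9)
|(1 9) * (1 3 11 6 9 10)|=|(1 10)(3 11 6 9)|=4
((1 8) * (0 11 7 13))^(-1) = (0 13 7 11)(1 8) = ((0 11 7 13)(1 8))^(-1)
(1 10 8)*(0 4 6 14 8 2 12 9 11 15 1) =(0 4 6 14 8)(1 10 2 12 9 11 15) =[4, 10, 12, 3, 6, 5, 14, 7, 0, 11, 2, 15, 9, 13, 8, 1]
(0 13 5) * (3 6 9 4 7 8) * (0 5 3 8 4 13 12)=(0 12)(3 6 9 13)(4 7)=[12, 1, 2, 6, 7, 5, 9, 4, 8, 13, 10, 11, 0, 3]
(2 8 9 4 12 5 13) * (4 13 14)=(2 8 9 13)(4 12 5 14)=[0, 1, 8, 3, 12, 14, 6, 7, 9, 13, 10, 11, 5, 2, 4]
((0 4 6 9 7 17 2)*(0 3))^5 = (0 17 6 3 7 4 2 9) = ((0 4 6 9 7 17 2 3))^5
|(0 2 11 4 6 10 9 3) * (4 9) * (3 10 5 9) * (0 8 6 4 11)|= |(0 2)(3 8 6 5 9 10 11)|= 14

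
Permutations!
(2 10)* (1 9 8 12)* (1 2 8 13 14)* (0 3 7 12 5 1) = (0 3 7 12 2 10 8 5 1 9 13 14) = [3, 9, 10, 7, 4, 1, 6, 12, 5, 13, 8, 11, 2, 14, 0]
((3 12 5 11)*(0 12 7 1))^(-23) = (0 7 11 12 1 3 5)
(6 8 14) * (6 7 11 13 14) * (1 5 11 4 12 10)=(1 5 11 13 14 7 4 12 10)(6 8)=[0, 5, 2, 3, 12, 11, 8, 4, 6, 9, 1, 13, 10, 14, 7]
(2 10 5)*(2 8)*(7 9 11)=(2 10 5 8)(7 9 11)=[0, 1, 10, 3, 4, 8, 6, 9, 2, 11, 5, 7]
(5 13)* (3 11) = (3 11)(5 13) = [0, 1, 2, 11, 4, 13, 6, 7, 8, 9, 10, 3, 12, 5]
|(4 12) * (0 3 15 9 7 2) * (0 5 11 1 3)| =8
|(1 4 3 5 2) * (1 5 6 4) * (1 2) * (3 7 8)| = |(1 2 5)(3 6 4 7 8)| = 15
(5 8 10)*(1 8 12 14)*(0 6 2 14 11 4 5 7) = (0 6 2 14 1 8 10 7)(4 5 12 11) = [6, 8, 14, 3, 5, 12, 2, 0, 10, 9, 7, 4, 11, 13, 1]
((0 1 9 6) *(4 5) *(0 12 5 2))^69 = ((0 1 9 6 12 5 4 2))^69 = (0 5 9 2 12 1 4 6)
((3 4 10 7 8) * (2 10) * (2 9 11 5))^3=(2 8 9)(3 11 10)(4 5 7)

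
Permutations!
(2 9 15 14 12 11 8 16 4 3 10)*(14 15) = [0, 1, 9, 10, 3, 5, 6, 7, 16, 14, 2, 8, 11, 13, 12, 15, 4] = (2 9 14 12 11 8 16 4 3 10)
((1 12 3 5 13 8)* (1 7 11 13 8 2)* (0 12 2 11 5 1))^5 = (5 7 8)(11 13)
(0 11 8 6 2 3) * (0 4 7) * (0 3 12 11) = (2 12 11 8 6)(3 4 7) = [0, 1, 12, 4, 7, 5, 2, 3, 6, 9, 10, 8, 11]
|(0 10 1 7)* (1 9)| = |(0 10 9 1 7)| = 5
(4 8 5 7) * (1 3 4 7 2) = (1 3 4 8 5 2) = [0, 3, 1, 4, 8, 2, 6, 7, 5]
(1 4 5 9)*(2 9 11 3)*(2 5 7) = (1 4 7 2 9)(3 5 11) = [0, 4, 9, 5, 7, 11, 6, 2, 8, 1, 10, 3]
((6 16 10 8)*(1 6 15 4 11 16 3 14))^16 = ((1 6 3 14)(4 11 16 10 8 15))^16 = (4 8 16)(10 11 15)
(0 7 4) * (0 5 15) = [7, 1, 2, 3, 5, 15, 6, 4, 8, 9, 10, 11, 12, 13, 14, 0] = (0 7 4 5 15)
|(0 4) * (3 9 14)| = |(0 4)(3 9 14)| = 6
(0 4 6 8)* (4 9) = (0 9 4 6 8) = [9, 1, 2, 3, 6, 5, 8, 7, 0, 4]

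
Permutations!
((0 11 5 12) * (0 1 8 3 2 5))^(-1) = ((0 11)(1 8 3 2 5 12))^(-1) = (0 11)(1 12 5 2 3 8)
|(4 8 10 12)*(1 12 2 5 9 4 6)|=6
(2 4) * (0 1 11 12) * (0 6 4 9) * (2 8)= (0 1 11 12 6 4 8 2 9)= [1, 11, 9, 3, 8, 5, 4, 7, 2, 0, 10, 12, 6]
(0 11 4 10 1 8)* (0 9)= (0 11 4 10 1 8 9)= [11, 8, 2, 3, 10, 5, 6, 7, 9, 0, 1, 4]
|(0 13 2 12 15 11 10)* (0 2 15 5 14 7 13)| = |(2 12 5 14 7 13 15 11 10)| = 9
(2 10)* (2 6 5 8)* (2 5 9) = (2 10 6 9)(5 8) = [0, 1, 10, 3, 4, 8, 9, 7, 5, 2, 6]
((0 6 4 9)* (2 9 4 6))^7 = ((0 2 9))^7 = (0 2 9)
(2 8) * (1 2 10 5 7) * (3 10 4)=(1 2 8 4 3 10 5 7)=[0, 2, 8, 10, 3, 7, 6, 1, 4, 9, 5]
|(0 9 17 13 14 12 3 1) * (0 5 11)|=|(0 9 17 13 14 12 3 1 5 11)|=10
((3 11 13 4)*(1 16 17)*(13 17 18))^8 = (18)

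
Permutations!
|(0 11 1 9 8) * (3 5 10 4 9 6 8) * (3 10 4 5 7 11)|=28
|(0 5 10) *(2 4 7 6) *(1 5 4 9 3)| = |(0 4 7 6 2 9 3 1 5 10)| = 10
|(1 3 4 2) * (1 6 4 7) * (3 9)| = 12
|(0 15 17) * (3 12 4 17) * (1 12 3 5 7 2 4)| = 14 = |(0 15 5 7 2 4 17)(1 12)|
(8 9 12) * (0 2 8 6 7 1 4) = (0 2 8 9 12 6 7 1 4) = [2, 4, 8, 3, 0, 5, 7, 1, 9, 12, 10, 11, 6]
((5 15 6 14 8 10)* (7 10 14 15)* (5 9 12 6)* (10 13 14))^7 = ((5 7 13 14 8 10 9 12 6 15))^7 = (5 12 8 7 6 10 13 15 9 14)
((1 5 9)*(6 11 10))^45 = ((1 5 9)(6 11 10))^45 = (11)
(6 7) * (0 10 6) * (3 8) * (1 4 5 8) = [10, 4, 2, 1, 5, 8, 7, 0, 3, 9, 6] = (0 10 6 7)(1 4 5 8 3)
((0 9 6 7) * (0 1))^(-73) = ((0 9 6 7 1))^(-73) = (0 6 1 9 7)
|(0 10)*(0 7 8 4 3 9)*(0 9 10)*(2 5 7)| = |(2 5 7 8 4 3 10)| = 7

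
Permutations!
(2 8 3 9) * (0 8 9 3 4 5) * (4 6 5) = (0 8 6 5)(2 9) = [8, 1, 9, 3, 4, 0, 5, 7, 6, 2]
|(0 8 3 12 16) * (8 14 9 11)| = 8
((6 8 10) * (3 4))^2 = (6 10 8)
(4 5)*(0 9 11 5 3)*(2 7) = [9, 1, 7, 0, 3, 4, 6, 2, 8, 11, 10, 5] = (0 9 11 5 4 3)(2 7)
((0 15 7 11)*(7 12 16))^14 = (0 12 7)(11 15 16)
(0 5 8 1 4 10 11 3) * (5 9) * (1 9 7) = (0 7 1 4 10 11 3)(5 8 9) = [7, 4, 2, 0, 10, 8, 6, 1, 9, 5, 11, 3]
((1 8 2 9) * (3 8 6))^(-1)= (1 9 2 8 3 6)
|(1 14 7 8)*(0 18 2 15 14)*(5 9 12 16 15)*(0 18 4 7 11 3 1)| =44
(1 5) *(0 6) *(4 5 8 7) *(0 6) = (1 8 7 4 5) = [0, 8, 2, 3, 5, 1, 6, 4, 7]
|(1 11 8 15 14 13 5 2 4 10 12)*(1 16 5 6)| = |(1 11 8 15 14 13 6)(2 4 10 12 16 5)| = 42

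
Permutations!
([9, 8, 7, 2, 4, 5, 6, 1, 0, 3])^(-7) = (9)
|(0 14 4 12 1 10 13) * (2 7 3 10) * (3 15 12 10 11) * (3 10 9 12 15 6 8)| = 14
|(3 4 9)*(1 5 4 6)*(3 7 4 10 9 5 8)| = 20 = |(1 8 3 6)(4 5 10 9 7)|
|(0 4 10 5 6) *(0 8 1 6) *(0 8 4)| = |(1 6 4 10 5 8)| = 6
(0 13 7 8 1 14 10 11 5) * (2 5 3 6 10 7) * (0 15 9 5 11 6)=(0 13 2 11 3)(1 14 7 8)(5 15 9)(6 10)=[13, 14, 11, 0, 4, 15, 10, 8, 1, 5, 6, 3, 12, 2, 7, 9]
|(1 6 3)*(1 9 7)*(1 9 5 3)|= |(1 6)(3 5)(7 9)|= 2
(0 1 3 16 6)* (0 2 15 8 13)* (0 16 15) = (0 1 3 15 8 13 16 6 2) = [1, 3, 0, 15, 4, 5, 2, 7, 13, 9, 10, 11, 12, 16, 14, 8, 6]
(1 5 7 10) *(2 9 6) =[0, 5, 9, 3, 4, 7, 2, 10, 8, 6, 1] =(1 5 7 10)(2 9 6)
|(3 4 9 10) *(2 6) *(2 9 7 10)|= |(2 6 9)(3 4 7 10)|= 12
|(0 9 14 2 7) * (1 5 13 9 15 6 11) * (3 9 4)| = |(0 15 6 11 1 5 13 4 3 9 14 2 7)| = 13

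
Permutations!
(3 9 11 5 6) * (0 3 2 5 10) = [3, 1, 5, 9, 4, 6, 2, 7, 8, 11, 0, 10] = (0 3 9 11 10)(2 5 6)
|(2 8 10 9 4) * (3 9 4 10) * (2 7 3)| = |(2 8)(3 9 10 4 7)| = 10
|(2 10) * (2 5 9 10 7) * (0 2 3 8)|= 15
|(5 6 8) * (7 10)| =|(5 6 8)(7 10)| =6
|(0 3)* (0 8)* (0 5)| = |(0 3 8 5)| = 4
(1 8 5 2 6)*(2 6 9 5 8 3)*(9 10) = (1 3 2 10 9 5 6) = [0, 3, 10, 2, 4, 6, 1, 7, 8, 5, 9]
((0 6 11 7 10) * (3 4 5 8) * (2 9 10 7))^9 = ((0 6 11 2 9 10)(3 4 5 8))^9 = (0 2)(3 4 5 8)(6 9)(10 11)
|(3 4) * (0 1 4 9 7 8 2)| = 8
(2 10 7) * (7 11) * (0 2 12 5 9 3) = (0 2 10 11 7 12 5 9 3) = [2, 1, 10, 0, 4, 9, 6, 12, 8, 3, 11, 7, 5]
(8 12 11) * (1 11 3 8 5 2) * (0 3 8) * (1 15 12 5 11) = (0 3)(2 15 12 8 5) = [3, 1, 15, 0, 4, 2, 6, 7, 5, 9, 10, 11, 8, 13, 14, 12]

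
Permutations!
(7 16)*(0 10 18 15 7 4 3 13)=(0 10 18 15 7 16 4 3 13)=[10, 1, 2, 13, 3, 5, 6, 16, 8, 9, 18, 11, 12, 0, 14, 7, 4, 17, 15]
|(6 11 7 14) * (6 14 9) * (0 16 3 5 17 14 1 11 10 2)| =13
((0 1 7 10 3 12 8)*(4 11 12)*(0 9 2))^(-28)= (0 4 2 3 9 10 8 7 12 1 11)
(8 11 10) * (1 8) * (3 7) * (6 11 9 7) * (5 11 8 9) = (1 9 7 3 6 8 5 11 10) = [0, 9, 2, 6, 4, 11, 8, 3, 5, 7, 1, 10]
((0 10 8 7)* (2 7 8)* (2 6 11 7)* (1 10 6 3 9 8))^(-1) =(0 7 11 6)(1 8 9 3 10)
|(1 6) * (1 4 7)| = 4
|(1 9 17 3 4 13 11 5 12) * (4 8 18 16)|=|(1 9 17 3 8 18 16 4 13 11 5 12)|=12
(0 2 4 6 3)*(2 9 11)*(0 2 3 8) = (0 9 11 3 2 4 6 8) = [9, 1, 4, 2, 6, 5, 8, 7, 0, 11, 10, 3]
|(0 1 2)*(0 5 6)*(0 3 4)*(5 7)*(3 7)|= |(0 1 2 3 4)(5 6 7)|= 15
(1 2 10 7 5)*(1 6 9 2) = (2 10 7 5 6 9) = [0, 1, 10, 3, 4, 6, 9, 5, 8, 2, 7]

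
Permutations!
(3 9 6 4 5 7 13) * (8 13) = (3 9 6 4 5 7 8 13) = [0, 1, 2, 9, 5, 7, 4, 8, 13, 6, 10, 11, 12, 3]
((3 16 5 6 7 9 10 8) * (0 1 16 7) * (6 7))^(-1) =(0 6 3 8 10 9 7 5 16 1)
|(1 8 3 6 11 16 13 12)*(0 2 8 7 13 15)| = 8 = |(0 2 8 3 6 11 16 15)(1 7 13 12)|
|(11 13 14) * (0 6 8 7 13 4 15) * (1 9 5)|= 9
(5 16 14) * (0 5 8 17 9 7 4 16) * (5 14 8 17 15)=(0 14 17 9 7 4 16 8 15 5)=[14, 1, 2, 3, 16, 0, 6, 4, 15, 7, 10, 11, 12, 13, 17, 5, 8, 9]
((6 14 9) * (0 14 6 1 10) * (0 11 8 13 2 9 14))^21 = (14)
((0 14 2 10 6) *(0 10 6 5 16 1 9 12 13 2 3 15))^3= ((0 14 3 15)(1 9 12 13 2 6 10 5 16))^3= (0 15 3 14)(1 13 10)(2 5 9)(6 16 12)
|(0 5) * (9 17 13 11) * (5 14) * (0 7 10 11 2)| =10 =|(0 14 5 7 10 11 9 17 13 2)|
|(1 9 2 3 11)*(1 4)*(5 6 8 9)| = 9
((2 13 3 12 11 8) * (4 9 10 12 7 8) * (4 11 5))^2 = (2 3 8 13 7)(4 10 5 9 12)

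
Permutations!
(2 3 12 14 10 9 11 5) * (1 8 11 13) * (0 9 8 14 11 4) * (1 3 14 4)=(0 9 13 3 12 11 5 2 14 10 8 1 4)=[9, 4, 14, 12, 0, 2, 6, 7, 1, 13, 8, 5, 11, 3, 10]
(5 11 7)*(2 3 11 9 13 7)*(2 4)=[0, 1, 3, 11, 2, 9, 6, 5, 8, 13, 10, 4, 12, 7]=(2 3 11 4)(5 9 13 7)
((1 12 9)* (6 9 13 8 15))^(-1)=(1 9 6 15 8 13 12)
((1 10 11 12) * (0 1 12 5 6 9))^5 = (12)(0 6 11 1 9 5 10)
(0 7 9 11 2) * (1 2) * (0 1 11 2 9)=(11)(0 7)(1 9 2)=[7, 9, 1, 3, 4, 5, 6, 0, 8, 2, 10, 11]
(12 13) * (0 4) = (0 4)(12 13) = [4, 1, 2, 3, 0, 5, 6, 7, 8, 9, 10, 11, 13, 12]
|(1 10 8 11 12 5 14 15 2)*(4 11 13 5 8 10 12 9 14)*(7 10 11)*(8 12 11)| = |(1 11 9 14 15 2)(4 7 10 8 13 5)| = 6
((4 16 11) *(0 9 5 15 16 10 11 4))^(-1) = (0 11 10 4 16 15 5 9)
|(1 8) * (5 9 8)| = 4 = |(1 5 9 8)|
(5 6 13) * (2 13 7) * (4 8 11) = (2 13 5 6 7)(4 8 11) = [0, 1, 13, 3, 8, 6, 7, 2, 11, 9, 10, 4, 12, 5]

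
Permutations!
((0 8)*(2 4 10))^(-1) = (0 8)(2 10 4)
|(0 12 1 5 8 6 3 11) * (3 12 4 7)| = 5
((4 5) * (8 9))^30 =(9) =((4 5)(8 9))^30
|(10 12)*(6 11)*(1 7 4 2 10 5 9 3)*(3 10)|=20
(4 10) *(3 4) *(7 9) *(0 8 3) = (0 8 3 4 10)(7 9) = [8, 1, 2, 4, 10, 5, 6, 9, 3, 7, 0]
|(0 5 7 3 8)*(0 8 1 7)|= |(8)(0 5)(1 7 3)|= 6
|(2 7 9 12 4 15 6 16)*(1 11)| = |(1 11)(2 7 9 12 4 15 6 16)| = 8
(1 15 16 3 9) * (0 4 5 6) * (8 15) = (0 4 5 6)(1 8 15 16 3 9) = [4, 8, 2, 9, 5, 6, 0, 7, 15, 1, 10, 11, 12, 13, 14, 16, 3]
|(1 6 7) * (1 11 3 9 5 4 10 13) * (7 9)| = |(1 6 9 5 4 10 13)(3 7 11)| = 21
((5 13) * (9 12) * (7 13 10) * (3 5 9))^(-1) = (3 12 9 13 7 10 5)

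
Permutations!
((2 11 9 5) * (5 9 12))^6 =(2 12)(5 11)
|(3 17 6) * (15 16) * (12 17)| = 4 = |(3 12 17 6)(15 16)|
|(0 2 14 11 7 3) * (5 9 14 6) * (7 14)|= 14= |(0 2 6 5 9 7 3)(11 14)|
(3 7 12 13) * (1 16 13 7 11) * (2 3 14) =(1 16 13 14 2 3 11)(7 12) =[0, 16, 3, 11, 4, 5, 6, 12, 8, 9, 10, 1, 7, 14, 2, 15, 13]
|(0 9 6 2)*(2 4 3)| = 6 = |(0 9 6 4 3 2)|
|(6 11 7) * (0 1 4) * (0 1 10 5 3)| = |(0 10 5 3)(1 4)(6 11 7)| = 12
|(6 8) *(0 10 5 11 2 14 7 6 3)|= |(0 10 5 11 2 14 7 6 8 3)|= 10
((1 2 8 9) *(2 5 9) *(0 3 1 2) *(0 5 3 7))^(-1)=(0 7)(1 3)(2 9 5 8)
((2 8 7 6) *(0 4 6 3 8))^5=(0 4 6 2)(3 7 8)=((0 4 6 2)(3 8 7))^5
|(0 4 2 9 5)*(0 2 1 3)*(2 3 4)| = |(0 2 9 5 3)(1 4)| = 10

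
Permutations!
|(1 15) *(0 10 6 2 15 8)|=|(0 10 6 2 15 1 8)|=7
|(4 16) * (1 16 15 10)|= |(1 16 4 15 10)|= 5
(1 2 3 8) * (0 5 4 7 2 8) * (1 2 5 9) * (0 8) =[9, 0, 3, 8, 7, 4, 6, 5, 2, 1] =(0 9 1)(2 3 8)(4 7 5)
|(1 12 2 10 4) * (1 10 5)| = |(1 12 2 5)(4 10)| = 4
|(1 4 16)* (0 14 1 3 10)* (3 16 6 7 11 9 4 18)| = 30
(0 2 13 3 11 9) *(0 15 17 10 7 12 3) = (0 2 13)(3 11 9 15 17 10 7 12) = [2, 1, 13, 11, 4, 5, 6, 12, 8, 15, 7, 9, 3, 0, 14, 17, 16, 10]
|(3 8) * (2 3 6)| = |(2 3 8 6)| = 4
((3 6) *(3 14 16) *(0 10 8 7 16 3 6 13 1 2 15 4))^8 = (0 13 7 15 14 10 1 16 4 3 8 2 6)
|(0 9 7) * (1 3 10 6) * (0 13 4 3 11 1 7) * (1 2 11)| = 6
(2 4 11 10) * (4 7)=[0, 1, 7, 3, 11, 5, 6, 4, 8, 9, 2, 10]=(2 7 4 11 10)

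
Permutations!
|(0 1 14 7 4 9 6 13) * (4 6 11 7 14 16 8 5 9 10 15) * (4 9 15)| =|(0 1 16 8 5 15 9 11 7 6 13)(4 10)| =22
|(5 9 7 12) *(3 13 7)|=|(3 13 7 12 5 9)|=6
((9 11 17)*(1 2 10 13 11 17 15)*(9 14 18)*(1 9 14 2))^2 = (18)(2 13 15 17 10 11 9)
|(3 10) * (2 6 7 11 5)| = |(2 6 7 11 5)(3 10)| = 10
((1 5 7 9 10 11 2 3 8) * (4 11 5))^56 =(1 11 3)(2 8 4)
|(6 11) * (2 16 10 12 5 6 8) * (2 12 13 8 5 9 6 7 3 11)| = 8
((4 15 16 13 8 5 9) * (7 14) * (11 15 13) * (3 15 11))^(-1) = ((3 15 16)(4 13 8 5 9)(7 14))^(-1) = (3 16 15)(4 9 5 8 13)(7 14)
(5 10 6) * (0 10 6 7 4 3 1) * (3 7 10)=[3, 0, 2, 1, 7, 6, 5, 4, 8, 9, 10]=(10)(0 3 1)(4 7)(5 6)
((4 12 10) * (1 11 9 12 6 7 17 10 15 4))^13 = ((1 11 9 12 15 4 6 7 17 10))^13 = (1 12 6 10 9 4 17 11 15 7)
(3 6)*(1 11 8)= [0, 11, 2, 6, 4, 5, 3, 7, 1, 9, 10, 8]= (1 11 8)(3 6)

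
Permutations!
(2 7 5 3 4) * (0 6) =(0 6)(2 7 5 3 4) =[6, 1, 7, 4, 2, 3, 0, 5]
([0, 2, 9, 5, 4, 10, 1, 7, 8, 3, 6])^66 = (1 3 6 9 10 2 5)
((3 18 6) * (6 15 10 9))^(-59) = (3 18 15 10 9 6)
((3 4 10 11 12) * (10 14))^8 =(3 14 11)(4 10 12)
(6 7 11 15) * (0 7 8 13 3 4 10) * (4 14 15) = [7, 1, 2, 14, 10, 5, 8, 11, 13, 9, 0, 4, 12, 3, 15, 6] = (0 7 11 4 10)(3 14 15 6 8 13)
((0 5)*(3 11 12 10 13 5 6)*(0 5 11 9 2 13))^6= ((0 6 3 9 2 13 11 12 10))^6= (0 11 9)(2 6 12)(3 10 13)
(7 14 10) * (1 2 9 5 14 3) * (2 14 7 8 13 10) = [0, 14, 9, 1, 4, 7, 6, 3, 13, 5, 8, 11, 12, 10, 2] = (1 14 2 9 5 7 3)(8 13 10)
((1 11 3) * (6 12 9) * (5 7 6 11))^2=(1 7 12 11)(3 5 6 9)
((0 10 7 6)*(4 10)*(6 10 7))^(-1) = ((0 4 7 10 6))^(-1) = (0 6 10 7 4)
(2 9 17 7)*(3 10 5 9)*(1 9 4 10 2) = [0, 9, 3, 2, 10, 4, 6, 1, 8, 17, 5, 11, 12, 13, 14, 15, 16, 7] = (1 9 17 7)(2 3)(4 10 5)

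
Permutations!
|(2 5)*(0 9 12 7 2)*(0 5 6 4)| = |(0 9 12 7 2 6 4)| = 7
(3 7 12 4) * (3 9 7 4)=[0, 1, 2, 4, 9, 5, 6, 12, 8, 7, 10, 11, 3]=(3 4 9 7 12)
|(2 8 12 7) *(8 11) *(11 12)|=6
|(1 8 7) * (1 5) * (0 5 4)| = |(0 5 1 8 7 4)| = 6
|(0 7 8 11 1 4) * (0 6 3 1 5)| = |(0 7 8 11 5)(1 4 6 3)| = 20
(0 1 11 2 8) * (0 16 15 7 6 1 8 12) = (0 8 16 15 7 6 1 11 2 12) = [8, 11, 12, 3, 4, 5, 1, 6, 16, 9, 10, 2, 0, 13, 14, 7, 15]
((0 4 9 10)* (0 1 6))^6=((0 4 9 10 1 6))^6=(10)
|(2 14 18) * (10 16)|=6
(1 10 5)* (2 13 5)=(1 10 2 13 5)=[0, 10, 13, 3, 4, 1, 6, 7, 8, 9, 2, 11, 12, 5]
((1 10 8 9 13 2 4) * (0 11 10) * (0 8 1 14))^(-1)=(0 14 4 2 13 9 8 1 10 11)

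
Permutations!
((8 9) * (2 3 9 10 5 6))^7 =(10)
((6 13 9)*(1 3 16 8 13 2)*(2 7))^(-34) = (1 16 13 6 2 3 8 9 7)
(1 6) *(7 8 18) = (1 6)(7 8 18) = [0, 6, 2, 3, 4, 5, 1, 8, 18, 9, 10, 11, 12, 13, 14, 15, 16, 17, 7]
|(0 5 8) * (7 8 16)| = 5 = |(0 5 16 7 8)|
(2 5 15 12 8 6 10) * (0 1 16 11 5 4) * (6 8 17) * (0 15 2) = (0 1 16 11 5 2 4 15 12 17 6 10) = [1, 16, 4, 3, 15, 2, 10, 7, 8, 9, 0, 5, 17, 13, 14, 12, 11, 6]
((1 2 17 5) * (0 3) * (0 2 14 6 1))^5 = ((0 3 2 17 5)(1 14 6))^5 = (17)(1 6 14)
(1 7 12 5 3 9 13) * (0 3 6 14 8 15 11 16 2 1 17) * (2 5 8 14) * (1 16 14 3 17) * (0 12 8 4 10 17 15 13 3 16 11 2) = (0 15 2 11 14 16 5 6)(1 7 8 13)(3 9)(4 10 17 12) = [15, 7, 11, 9, 10, 6, 0, 8, 13, 3, 17, 14, 4, 1, 16, 2, 5, 12]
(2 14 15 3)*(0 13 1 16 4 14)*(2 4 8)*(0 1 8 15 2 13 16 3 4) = [16, 3, 1, 0, 14, 5, 6, 7, 13, 9, 10, 11, 12, 8, 2, 4, 15] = (0 16 15 4 14 2 1 3)(8 13)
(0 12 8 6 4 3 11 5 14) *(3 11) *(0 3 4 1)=[12, 0, 2, 4, 11, 14, 1, 7, 6, 9, 10, 5, 8, 13, 3]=(0 12 8 6 1)(3 4 11 5 14)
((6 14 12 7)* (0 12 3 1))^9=((0 12 7 6 14 3 1))^9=(0 7 14 1 12 6 3)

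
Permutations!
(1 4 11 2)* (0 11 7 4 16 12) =(0 11 2 1 16 12)(4 7) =[11, 16, 1, 3, 7, 5, 6, 4, 8, 9, 10, 2, 0, 13, 14, 15, 12]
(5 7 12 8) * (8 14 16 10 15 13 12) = (5 7 8)(10 15 13 12 14 16) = [0, 1, 2, 3, 4, 7, 6, 8, 5, 9, 15, 11, 14, 12, 16, 13, 10]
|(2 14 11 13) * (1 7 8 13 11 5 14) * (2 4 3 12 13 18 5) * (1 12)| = |(1 7 8 18 5 14 2 12 13 4 3)| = 11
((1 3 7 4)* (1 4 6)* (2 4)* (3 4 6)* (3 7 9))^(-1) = (1 6 2 4)(3 9)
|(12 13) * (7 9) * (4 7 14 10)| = |(4 7 9 14 10)(12 13)| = 10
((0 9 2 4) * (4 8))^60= ((0 9 2 8 4))^60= (9)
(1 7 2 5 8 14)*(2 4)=(1 7 4 2 5 8 14)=[0, 7, 5, 3, 2, 8, 6, 4, 14, 9, 10, 11, 12, 13, 1]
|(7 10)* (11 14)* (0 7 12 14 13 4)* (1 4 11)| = 14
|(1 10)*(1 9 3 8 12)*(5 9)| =7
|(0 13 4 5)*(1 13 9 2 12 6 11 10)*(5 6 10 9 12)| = 11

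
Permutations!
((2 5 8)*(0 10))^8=((0 10)(2 5 8))^8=(10)(2 8 5)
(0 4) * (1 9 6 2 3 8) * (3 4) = (0 3 8 1 9 6 2 4) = [3, 9, 4, 8, 0, 5, 2, 7, 1, 6]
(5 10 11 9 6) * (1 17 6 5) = [0, 17, 2, 3, 4, 10, 1, 7, 8, 5, 11, 9, 12, 13, 14, 15, 16, 6] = (1 17 6)(5 10 11 9)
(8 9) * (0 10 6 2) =(0 10 6 2)(8 9) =[10, 1, 0, 3, 4, 5, 2, 7, 9, 8, 6]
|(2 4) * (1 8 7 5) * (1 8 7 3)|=10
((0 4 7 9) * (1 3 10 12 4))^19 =(0 10 7 1 12 9 3 4)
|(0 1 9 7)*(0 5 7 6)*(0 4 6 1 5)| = |(0 5 7)(1 9)(4 6)| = 6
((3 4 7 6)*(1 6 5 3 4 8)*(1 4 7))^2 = (1 7 3 4 6 5 8)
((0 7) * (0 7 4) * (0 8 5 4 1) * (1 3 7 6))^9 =((0 3 7 6 1)(4 8 5))^9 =(8)(0 1 6 7 3)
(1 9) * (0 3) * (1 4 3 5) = [5, 9, 2, 0, 3, 1, 6, 7, 8, 4] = (0 5 1 9 4 3)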